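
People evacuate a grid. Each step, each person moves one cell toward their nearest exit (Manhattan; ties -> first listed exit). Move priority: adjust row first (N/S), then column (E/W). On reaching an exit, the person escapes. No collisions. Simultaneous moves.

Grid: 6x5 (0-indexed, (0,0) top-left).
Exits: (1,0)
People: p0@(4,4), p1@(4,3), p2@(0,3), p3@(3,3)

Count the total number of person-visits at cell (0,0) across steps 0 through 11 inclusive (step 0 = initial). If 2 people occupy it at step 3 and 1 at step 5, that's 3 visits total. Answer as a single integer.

Step 0: p0@(4,4) p1@(4,3) p2@(0,3) p3@(3,3) -> at (0,0): 0 [-], cum=0
Step 1: p0@(3,4) p1@(3,3) p2@(1,3) p3@(2,3) -> at (0,0): 0 [-], cum=0
Step 2: p0@(2,4) p1@(2,3) p2@(1,2) p3@(1,3) -> at (0,0): 0 [-], cum=0
Step 3: p0@(1,4) p1@(1,3) p2@(1,1) p3@(1,2) -> at (0,0): 0 [-], cum=0
Step 4: p0@(1,3) p1@(1,2) p2@ESC p3@(1,1) -> at (0,0): 0 [-], cum=0
Step 5: p0@(1,2) p1@(1,1) p2@ESC p3@ESC -> at (0,0): 0 [-], cum=0
Step 6: p0@(1,1) p1@ESC p2@ESC p3@ESC -> at (0,0): 0 [-], cum=0
Step 7: p0@ESC p1@ESC p2@ESC p3@ESC -> at (0,0): 0 [-], cum=0
Total visits = 0

Answer: 0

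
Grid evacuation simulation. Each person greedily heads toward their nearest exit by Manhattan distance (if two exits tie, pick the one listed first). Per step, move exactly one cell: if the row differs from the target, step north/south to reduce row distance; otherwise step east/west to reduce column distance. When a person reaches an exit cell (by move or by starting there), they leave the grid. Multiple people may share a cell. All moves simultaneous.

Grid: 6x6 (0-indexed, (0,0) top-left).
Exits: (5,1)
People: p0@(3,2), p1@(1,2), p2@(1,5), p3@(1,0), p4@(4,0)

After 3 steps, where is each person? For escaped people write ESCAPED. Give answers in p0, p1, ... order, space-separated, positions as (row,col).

Step 1: p0:(3,2)->(4,2) | p1:(1,2)->(2,2) | p2:(1,5)->(2,5) | p3:(1,0)->(2,0) | p4:(4,0)->(5,0)
Step 2: p0:(4,2)->(5,2) | p1:(2,2)->(3,2) | p2:(2,5)->(3,5) | p3:(2,0)->(3,0) | p4:(5,0)->(5,1)->EXIT
Step 3: p0:(5,2)->(5,1)->EXIT | p1:(3,2)->(4,2) | p2:(3,5)->(4,5) | p3:(3,0)->(4,0) | p4:escaped

ESCAPED (4,2) (4,5) (4,0) ESCAPED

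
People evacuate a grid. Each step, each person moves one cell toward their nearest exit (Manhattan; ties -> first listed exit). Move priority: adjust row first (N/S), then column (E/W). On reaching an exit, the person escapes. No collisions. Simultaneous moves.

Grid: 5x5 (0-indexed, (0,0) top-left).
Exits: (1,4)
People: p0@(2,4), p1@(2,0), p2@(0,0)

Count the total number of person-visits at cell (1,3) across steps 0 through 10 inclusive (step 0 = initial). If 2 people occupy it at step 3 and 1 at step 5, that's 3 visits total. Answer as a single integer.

Step 0: p0@(2,4) p1@(2,0) p2@(0,0) -> at (1,3): 0 [-], cum=0
Step 1: p0@ESC p1@(1,0) p2@(1,0) -> at (1,3): 0 [-], cum=0
Step 2: p0@ESC p1@(1,1) p2@(1,1) -> at (1,3): 0 [-], cum=0
Step 3: p0@ESC p1@(1,2) p2@(1,2) -> at (1,3): 0 [-], cum=0
Step 4: p0@ESC p1@(1,3) p2@(1,3) -> at (1,3): 2 [p1,p2], cum=2
Step 5: p0@ESC p1@ESC p2@ESC -> at (1,3): 0 [-], cum=2
Total visits = 2

Answer: 2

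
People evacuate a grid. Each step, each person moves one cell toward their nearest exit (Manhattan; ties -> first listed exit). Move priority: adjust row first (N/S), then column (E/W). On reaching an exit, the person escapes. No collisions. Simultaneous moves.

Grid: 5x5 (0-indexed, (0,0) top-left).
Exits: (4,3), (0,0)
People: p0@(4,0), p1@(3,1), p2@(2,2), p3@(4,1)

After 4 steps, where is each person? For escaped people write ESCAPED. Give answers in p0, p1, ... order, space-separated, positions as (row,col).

Step 1: p0:(4,0)->(4,1) | p1:(3,1)->(4,1) | p2:(2,2)->(3,2) | p3:(4,1)->(4,2)
Step 2: p0:(4,1)->(4,2) | p1:(4,1)->(4,2) | p2:(3,2)->(4,2) | p3:(4,2)->(4,3)->EXIT
Step 3: p0:(4,2)->(4,3)->EXIT | p1:(4,2)->(4,3)->EXIT | p2:(4,2)->(4,3)->EXIT | p3:escaped

ESCAPED ESCAPED ESCAPED ESCAPED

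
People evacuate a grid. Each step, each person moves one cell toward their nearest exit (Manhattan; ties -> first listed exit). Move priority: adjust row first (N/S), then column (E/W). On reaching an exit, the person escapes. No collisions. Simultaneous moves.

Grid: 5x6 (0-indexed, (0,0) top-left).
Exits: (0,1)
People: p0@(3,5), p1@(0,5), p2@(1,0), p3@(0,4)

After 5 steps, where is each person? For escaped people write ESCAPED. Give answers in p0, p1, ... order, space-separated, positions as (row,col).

Step 1: p0:(3,5)->(2,5) | p1:(0,5)->(0,4) | p2:(1,0)->(0,0) | p3:(0,4)->(0,3)
Step 2: p0:(2,5)->(1,5) | p1:(0,4)->(0,3) | p2:(0,0)->(0,1)->EXIT | p3:(0,3)->(0,2)
Step 3: p0:(1,5)->(0,5) | p1:(0,3)->(0,2) | p2:escaped | p3:(0,2)->(0,1)->EXIT
Step 4: p0:(0,5)->(0,4) | p1:(0,2)->(0,1)->EXIT | p2:escaped | p3:escaped
Step 5: p0:(0,4)->(0,3) | p1:escaped | p2:escaped | p3:escaped

(0,3) ESCAPED ESCAPED ESCAPED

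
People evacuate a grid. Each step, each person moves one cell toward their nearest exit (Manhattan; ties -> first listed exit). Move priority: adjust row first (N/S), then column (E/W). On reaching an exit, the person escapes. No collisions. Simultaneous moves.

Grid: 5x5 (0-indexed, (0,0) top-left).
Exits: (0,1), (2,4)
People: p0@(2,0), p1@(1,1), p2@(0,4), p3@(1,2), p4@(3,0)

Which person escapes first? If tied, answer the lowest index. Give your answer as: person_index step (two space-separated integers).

Step 1: p0:(2,0)->(1,0) | p1:(1,1)->(0,1)->EXIT | p2:(0,4)->(1,4) | p3:(1,2)->(0,2) | p4:(3,0)->(2,0)
Step 2: p0:(1,0)->(0,0) | p1:escaped | p2:(1,4)->(2,4)->EXIT | p3:(0,2)->(0,1)->EXIT | p4:(2,0)->(1,0)
Step 3: p0:(0,0)->(0,1)->EXIT | p1:escaped | p2:escaped | p3:escaped | p4:(1,0)->(0,0)
Step 4: p0:escaped | p1:escaped | p2:escaped | p3:escaped | p4:(0,0)->(0,1)->EXIT
Exit steps: [3, 1, 2, 2, 4]
First to escape: p1 at step 1

Answer: 1 1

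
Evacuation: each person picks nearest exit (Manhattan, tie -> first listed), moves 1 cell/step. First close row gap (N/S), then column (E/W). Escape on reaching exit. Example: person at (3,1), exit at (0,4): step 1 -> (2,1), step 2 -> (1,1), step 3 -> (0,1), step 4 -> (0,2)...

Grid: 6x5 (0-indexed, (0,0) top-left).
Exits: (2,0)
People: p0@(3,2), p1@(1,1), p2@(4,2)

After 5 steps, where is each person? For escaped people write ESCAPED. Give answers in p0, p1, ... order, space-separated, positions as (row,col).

Step 1: p0:(3,2)->(2,2) | p1:(1,1)->(2,1) | p2:(4,2)->(3,2)
Step 2: p0:(2,2)->(2,1) | p1:(2,1)->(2,0)->EXIT | p2:(3,2)->(2,2)
Step 3: p0:(2,1)->(2,0)->EXIT | p1:escaped | p2:(2,2)->(2,1)
Step 4: p0:escaped | p1:escaped | p2:(2,1)->(2,0)->EXIT

ESCAPED ESCAPED ESCAPED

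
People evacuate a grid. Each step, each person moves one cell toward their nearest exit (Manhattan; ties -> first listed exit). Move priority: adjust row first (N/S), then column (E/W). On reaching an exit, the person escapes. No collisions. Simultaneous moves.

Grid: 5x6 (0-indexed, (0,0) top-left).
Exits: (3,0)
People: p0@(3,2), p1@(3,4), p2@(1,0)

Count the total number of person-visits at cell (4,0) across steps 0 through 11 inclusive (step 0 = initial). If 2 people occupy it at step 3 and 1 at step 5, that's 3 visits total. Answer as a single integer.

Answer: 0

Derivation:
Step 0: p0@(3,2) p1@(3,4) p2@(1,0) -> at (4,0): 0 [-], cum=0
Step 1: p0@(3,1) p1@(3,3) p2@(2,0) -> at (4,0): 0 [-], cum=0
Step 2: p0@ESC p1@(3,2) p2@ESC -> at (4,0): 0 [-], cum=0
Step 3: p0@ESC p1@(3,1) p2@ESC -> at (4,0): 0 [-], cum=0
Step 4: p0@ESC p1@ESC p2@ESC -> at (4,0): 0 [-], cum=0
Total visits = 0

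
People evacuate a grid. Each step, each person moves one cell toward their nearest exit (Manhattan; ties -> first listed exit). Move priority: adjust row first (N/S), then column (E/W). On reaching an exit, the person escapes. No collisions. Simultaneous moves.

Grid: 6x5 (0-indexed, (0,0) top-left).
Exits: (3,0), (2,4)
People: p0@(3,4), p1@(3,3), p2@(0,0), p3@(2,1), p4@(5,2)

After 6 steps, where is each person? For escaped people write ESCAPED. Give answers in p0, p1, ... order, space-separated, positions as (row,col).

Step 1: p0:(3,4)->(2,4)->EXIT | p1:(3,3)->(2,3) | p2:(0,0)->(1,0) | p3:(2,1)->(3,1) | p4:(5,2)->(4,2)
Step 2: p0:escaped | p1:(2,3)->(2,4)->EXIT | p2:(1,0)->(2,0) | p3:(3,1)->(3,0)->EXIT | p4:(4,2)->(3,2)
Step 3: p0:escaped | p1:escaped | p2:(2,0)->(3,0)->EXIT | p3:escaped | p4:(3,2)->(3,1)
Step 4: p0:escaped | p1:escaped | p2:escaped | p3:escaped | p4:(3,1)->(3,0)->EXIT

ESCAPED ESCAPED ESCAPED ESCAPED ESCAPED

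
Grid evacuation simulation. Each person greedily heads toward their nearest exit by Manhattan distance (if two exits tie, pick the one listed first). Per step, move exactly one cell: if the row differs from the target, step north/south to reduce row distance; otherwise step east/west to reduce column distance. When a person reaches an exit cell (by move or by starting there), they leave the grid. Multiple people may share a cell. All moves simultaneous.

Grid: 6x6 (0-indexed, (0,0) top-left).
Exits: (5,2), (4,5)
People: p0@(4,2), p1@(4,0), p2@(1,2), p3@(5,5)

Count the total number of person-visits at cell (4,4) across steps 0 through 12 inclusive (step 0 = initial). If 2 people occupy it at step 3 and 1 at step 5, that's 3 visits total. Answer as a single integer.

Answer: 0

Derivation:
Step 0: p0@(4,2) p1@(4,0) p2@(1,2) p3@(5,5) -> at (4,4): 0 [-], cum=0
Step 1: p0@ESC p1@(5,0) p2@(2,2) p3@ESC -> at (4,4): 0 [-], cum=0
Step 2: p0@ESC p1@(5,1) p2@(3,2) p3@ESC -> at (4,4): 0 [-], cum=0
Step 3: p0@ESC p1@ESC p2@(4,2) p3@ESC -> at (4,4): 0 [-], cum=0
Step 4: p0@ESC p1@ESC p2@ESC p3@ESC -> at (4,4): 0 [-], cum=0
Total visits = 0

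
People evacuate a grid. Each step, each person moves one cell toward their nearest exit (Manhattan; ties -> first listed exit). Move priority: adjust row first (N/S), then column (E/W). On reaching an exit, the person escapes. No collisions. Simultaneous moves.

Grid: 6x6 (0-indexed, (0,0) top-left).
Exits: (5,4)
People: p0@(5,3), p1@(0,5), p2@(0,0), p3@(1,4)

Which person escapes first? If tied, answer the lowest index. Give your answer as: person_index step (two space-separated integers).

Answer: 0 1

Derivation:
Step 1: p0:(5,3)->(5,4)->EXIT | p1:(0,5)->(1,5) | p2:(0,0)->(1,0) | p3:(1,4)->(2,4)
Step 2: p0:escaped | p1:(1,5)->(2,5) | p2:(1,0)->(2,0) | p3:(2,4)->(3,4)
Step 3: p0:escaped | p1:(2,5)->(3,5) | p2:(2,0)->(3,0) | p3:(3,4)->(4,4)
Step 4: p0:escaped | p1:(3,5)->(4,5) | p2:(3,0)->(4,0) | p3:(4,4)->(5,4)->EXIT
Step 5: p0:escaped | p1:(4,5)->(5,5) | p2:(4,0)->(5,0) | p3:escaped
Step 6: p0:escaped | p1:(5,5)->(5,4)->EXIT | p2:(5,0)->(5,1) | p3:escaped
Step 7: p0:escaped | p1:escaped | p2:(5,1)->(5,2) | p3:escaped
Step 8: p0:escaped | p1:escaped | p2:(5,2)->(5,3) | p3:escaped
Step 9: p0:escaped | p1:escaped | p2:(5,3)->(5,4)->EXIT | p3:escaped
Exit steps: [1, 6, 9, 4]
First to escape: p0 at step 1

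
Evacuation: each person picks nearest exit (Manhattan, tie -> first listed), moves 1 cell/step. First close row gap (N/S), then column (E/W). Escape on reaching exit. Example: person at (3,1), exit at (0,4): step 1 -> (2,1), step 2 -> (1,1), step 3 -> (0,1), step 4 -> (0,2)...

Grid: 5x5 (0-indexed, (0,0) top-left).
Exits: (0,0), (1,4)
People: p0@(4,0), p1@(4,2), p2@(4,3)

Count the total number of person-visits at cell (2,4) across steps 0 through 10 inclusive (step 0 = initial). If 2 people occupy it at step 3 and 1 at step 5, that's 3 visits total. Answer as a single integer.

Answer: 0

Derivation:
Step 0: p0@(4,0) p1@(4,2) p2@(4,3) -> at (2,4): 0 [-], cum=0
Step 1: p0@(3,0) p1@(3,2) p2@(3,3) -> at (2,4): 0 [-], cum=0
Step 2: p0@(2,0) p1@(2,2) p2@(2,3) -> at (2,4): 0 [-], cum=0
Step 3: p0@(1,0) p1@(1,2) p2@(1,3) -> at (2,4): 0 [-], cum=0
Step 4: p0@ESC p1@(1,3) p2@ESC -> at (2,4): 0 [-], cum=0
Step 5: p0@ESC p1@ESC p2@ESC -> at (2,4): 0 [-], cum=0
Total visits = 0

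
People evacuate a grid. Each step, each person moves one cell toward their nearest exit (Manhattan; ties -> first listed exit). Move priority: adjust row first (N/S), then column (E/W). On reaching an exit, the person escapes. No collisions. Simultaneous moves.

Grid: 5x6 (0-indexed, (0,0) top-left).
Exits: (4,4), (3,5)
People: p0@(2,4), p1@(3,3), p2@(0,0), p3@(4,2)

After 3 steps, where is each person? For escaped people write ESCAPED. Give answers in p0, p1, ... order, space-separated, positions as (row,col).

Step 1: p0:(2,4)->(3,4) | p1:(3,3)->(4,3) | p2:(0,0)->(1,0) | p3:(4,2)->(4,3)
Step 2: p0:(3,4)->(4,4)->EXIT | p1:(4,3)->(4,4)->EXIT | p2:(1,0)->(2,0) | p3:(4,3)->(4,4)->EXIT
Step 3: p0:escaped | p1:escaped | p2:(2,0)->(3,0) | p3:escaped

ESCAPED ESCAPED (3,0) ESCAPED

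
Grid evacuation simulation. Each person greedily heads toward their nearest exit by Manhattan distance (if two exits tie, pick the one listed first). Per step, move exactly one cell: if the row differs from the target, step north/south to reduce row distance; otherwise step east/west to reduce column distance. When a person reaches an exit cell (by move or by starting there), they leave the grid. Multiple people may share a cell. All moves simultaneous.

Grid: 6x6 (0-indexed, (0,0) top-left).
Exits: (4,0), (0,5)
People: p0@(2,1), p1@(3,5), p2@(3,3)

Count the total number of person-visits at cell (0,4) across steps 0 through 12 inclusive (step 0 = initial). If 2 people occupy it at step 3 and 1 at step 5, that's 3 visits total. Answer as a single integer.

Step 0: p0@(2,1) p1@(3,5) p2@(3,3) -> at (0,4): 0 [-], cum=0
Step 1: p0@(3,1) p1@(2,5) p2@(4,3) -> at (0,4): 0 [-], cum=0
Step 2: p0@(4,1) p1@(1,5) p2@(4,2) -> at (0,4): 0 [-], cum=0
Step 3: p0@ESC p1@ESC p2@(4,1) -> at (0,4): 0 [-], cum=0
Step 4: p0@ESC p1@ESC p2@ESC -> at (0,4): 0 [-], cum=0
Total visits = 0

Answer: 0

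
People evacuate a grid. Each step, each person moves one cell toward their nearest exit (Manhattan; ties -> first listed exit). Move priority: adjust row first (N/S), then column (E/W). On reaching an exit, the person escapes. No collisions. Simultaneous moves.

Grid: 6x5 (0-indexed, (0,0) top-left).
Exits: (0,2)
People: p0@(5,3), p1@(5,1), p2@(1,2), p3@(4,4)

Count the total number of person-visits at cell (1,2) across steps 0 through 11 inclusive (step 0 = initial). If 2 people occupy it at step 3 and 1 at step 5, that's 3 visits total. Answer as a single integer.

Answer: 1

Derivation:
Step 0: p0@(5,3) p1@(5,1) p2@(1,2) p3@(4,4) -> at (1,2): 1 [p2], cum=1
Step 1: p0@(4,3) p1@(4,1) p2@ESC p3@(3,4) -> at (1,2): 0 [-], cum=1
Step 2: p0@(3,3) p1@(3,1) p2@ESC p3@(2,4) -> at (1,2): 0 [-], cum=1
Step 3: p0@(2,3) p1@(2,1) p2@ESC p3@(1,4) -> at (1,2): 0 [-], cum=1
Step 4: p0@(1,3) p1@(1,1) p2@ESC p3@(0,4) -> at (1,2): 0 [-], cum=1
Step 5: p0@(0,3) p1@(0,1) p2@ESC p3@(0,3) -> at (1,2): 0 [-], cum=1
Step 6: p0@ESC p1@ESC p2@ESC p3@ESC -> at (1,2): 0 [-], cum=1
Total visits = 1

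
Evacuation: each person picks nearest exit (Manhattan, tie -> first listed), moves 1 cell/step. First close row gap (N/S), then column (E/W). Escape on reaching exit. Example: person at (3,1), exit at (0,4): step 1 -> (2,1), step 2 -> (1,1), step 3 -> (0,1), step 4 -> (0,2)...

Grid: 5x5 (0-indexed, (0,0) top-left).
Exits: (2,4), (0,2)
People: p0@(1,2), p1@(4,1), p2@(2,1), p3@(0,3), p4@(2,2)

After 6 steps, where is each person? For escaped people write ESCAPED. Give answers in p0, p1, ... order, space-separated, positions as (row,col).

Step 1: p0:(1,2)->(0,2)->EXIT | p1:(4,1)->(3,1) | p2:(2,1)->(2,2) | p3:(0,3)->(0,2)->EXIT | p4:(2,2)->(2,3)
Step 2: p0:escaped | p1:(3,1)->(2,1) | p2:(2,2)->(2,3) | p3:escaped | p4:(2,3)->(2,4)->EXIT
Step 3: p0:escaped | p1:(2,1)->(2,2) | p2:(2,3)->(2,4)->EXIT | p3:escaped | p4:escaped
Step 4: p0:escaped | p1:(2,2)->(2,3) | p2:escaped | p3:escaped | p4:escaped
Step 5: p0:escaped | p1:(2,3)->(2,4)->EXIT | p2:escaped | p3:escaped | p4:escaped

ESCAPED ESCAPED ESCAPED ESCAPED ESCAPED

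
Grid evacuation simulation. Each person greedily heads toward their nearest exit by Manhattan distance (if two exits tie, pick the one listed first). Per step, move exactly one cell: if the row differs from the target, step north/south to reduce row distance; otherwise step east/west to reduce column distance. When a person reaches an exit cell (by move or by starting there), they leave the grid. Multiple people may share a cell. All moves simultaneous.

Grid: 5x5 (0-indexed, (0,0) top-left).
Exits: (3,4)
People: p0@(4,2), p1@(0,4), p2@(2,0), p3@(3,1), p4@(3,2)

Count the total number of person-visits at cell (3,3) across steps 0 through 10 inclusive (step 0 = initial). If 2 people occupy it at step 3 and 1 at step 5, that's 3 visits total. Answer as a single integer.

Step 0: p0@(4,2) p1@(0,4) p2@(2,0) p3@(3,1) p4@(3,2) -> at (3,3): 0 [-], cum=0
Step 1: p0@(3,2) p1@(1,4) p2@(3,0) p3@(3,2) p4@(3,3) -> at (3,3): 1 [p4], cum=1
Step 2: p0@(3,3) p1@(2,4) p2@(3,1) p3@(3,3) p4@ESC -> at (3,3): 2 [p0,p3], cum=3
Step 3: p0@ESC p1@ESC p2@(3,2) p3@ESC p4@ESC -> at (3,3): 0 [-], cum=3
Step 4: p0@ESC p1@ESC p2@(3,3) p3@ESC p4@ESC -> at (3,3): 1 [p2], cum=4
Step 5: p0@ESC p1@ESC p2@ESC p3@ESC p4@ESC -> at (3,3): 0 [-], cum=4
Total visits = 4

Answer: 4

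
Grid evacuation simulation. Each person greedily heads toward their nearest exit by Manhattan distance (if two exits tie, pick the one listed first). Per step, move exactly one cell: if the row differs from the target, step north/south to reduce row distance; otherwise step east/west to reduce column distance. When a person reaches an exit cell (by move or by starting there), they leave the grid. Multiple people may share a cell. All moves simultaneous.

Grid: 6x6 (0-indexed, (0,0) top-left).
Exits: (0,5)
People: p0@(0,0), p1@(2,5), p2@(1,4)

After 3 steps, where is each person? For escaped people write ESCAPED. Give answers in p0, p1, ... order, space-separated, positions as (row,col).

Step 1: p0:(0,0)->(0,1) | p1:(2,5)->(1,5) | p2:(1,4)->(0,4)
Step 2: p0:(0,1)->(0,2) | p1:(1,5)->(0,5)->EXIT | p2:(0,4)->(0,5)->EXIT
Step 3: p0:(0,2)->(0,3) | p1:escaped | p2:escaped

(0,3) ESCAPED ESCAPED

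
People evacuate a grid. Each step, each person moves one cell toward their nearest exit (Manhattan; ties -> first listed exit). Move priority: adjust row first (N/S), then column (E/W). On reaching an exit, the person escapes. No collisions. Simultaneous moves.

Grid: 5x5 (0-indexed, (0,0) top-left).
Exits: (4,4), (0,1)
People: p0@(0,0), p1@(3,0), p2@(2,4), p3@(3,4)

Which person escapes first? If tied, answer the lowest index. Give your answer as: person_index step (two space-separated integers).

Answer: 0 1

Derivation:
Step 1: p0:(0,0)->(0,1)->EXIT | p1:(3,0)->(2,0) | p2:(2,4)->(3,4) | p3:(3,4)->(4,4)->EXIT
Step 2: p0:escaped | p1:(2,0)->(1,0) | p2:(3,4)->(4,4)->EXIT | p3:escaped
Step 3: p0:escaped | p1:(1,0)->(0,0) | p2:escaped | p3:escaped
Step 4: p0:escaped | p1:(0,0)->(0,1)->EXIT | p2:escaped | p3:escaped
Exit steps: [1, 4, 2, 1]
First to escape: p0 at step 1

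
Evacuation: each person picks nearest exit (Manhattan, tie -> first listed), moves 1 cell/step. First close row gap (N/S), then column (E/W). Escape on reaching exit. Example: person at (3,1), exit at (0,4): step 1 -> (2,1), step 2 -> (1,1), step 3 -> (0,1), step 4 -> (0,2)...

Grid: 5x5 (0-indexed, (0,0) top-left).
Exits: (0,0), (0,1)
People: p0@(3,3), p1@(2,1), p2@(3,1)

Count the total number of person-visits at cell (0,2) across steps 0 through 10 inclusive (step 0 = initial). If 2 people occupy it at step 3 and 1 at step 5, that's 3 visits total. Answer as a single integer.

Step 0: p0@(3,3) p1@(2,1) p2@(3,1) -> at (0,2): 0 [-], cum=0
Step 1: p0@(2,3) p1@(1,1) p2@(2,1) -> at (0,2): 0 [-], cum=0
Step 2: p0@(1,3) p1@ESC p2@(1,1) -> at (0,2): 0 [-], cum=0
Step 3: p0@(0,3) p1@ESC p2@ESC -> at (0,2): 0 [-], cum=0
Step 4: p0@(0,2) p1@ESC p2@ESC -> at (0,2): 1 [p0], cum=1
Step 5: p0@ESC p1@ESC p2@ESC -> at (0,2): 0 [-], cum=1
Total visits = 1

Answer: 1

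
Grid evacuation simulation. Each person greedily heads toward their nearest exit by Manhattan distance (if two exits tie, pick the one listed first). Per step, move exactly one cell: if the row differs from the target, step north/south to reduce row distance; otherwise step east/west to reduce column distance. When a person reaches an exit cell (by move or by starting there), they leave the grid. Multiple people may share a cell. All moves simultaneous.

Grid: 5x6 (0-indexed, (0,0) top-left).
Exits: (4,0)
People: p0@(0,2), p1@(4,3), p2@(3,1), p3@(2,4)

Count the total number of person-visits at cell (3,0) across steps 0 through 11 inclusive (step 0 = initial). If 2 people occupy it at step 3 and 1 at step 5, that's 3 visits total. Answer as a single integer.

Step 0: p0@(0,2) p1@(4,3) p2@(3,1) p3@(2,4) -> at (3,0): 0 [-], cum=0
Step 1: p0@(1,2) p1@(4,2) p2@(4,1) p3@(3,4) -> at (3,0): 0 [-], cum=0
Step 2: p0@(2,2) p1@(4,1) p2@ESC p3@(4,4) -> at (3,0): 0 [-], cum=0
Step 3: p0@(3,2) p1@ESC p2@ESC p3@(4,3) -> at (3,0): 0 [-], cum=0
Step 4: p0@(4,2) p1@ESC p2@ESC p3@(4,2) -> at (3,0): 0 [-], cum=0
Step 5: p0@(4,1) p1@ESC p2@ESC p3@(4,1) -> at (3,0): 0 [-], cum=0
Step 6: p0@ESC p1@ESC p2@ESC p3@ESC -> at (3,0): 0 [-], cum=0
Total visits = 0

Answer: 0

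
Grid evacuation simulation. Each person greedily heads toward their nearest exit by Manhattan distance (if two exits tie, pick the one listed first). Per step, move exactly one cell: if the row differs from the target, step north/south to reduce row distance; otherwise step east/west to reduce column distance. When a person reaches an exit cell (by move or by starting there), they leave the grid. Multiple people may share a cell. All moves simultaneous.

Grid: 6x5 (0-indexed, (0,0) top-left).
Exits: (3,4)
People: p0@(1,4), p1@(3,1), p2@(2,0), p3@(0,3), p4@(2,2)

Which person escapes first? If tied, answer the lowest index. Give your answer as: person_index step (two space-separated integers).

Step 1: p0:(1,4)->(2,4) | p1:(3,1)->(3,2) | p2:(2,0)->(3,0) | p3:(0,3)->(1,3) | p4:(2,2)->(3,2)
Step 2: p0:(2,4)->(3,4)->EXIT | p1:(3,2)->(3,3) | p2:(3,0)->(3,1) | p3:(1,3)->(2,3) | p4:(3,2)->(3,3)
Step 3: p0:escaped | p1:(3,3)->(3,4)->EXIT | p2:(3,1)->(3,2) | p3:(2,3)->(3,3) | p4:(3,3)->(3,4)->EXIT
Step 4: p0:escaped | p1:escaped | p2:(3,2)->(3,3) | p3:(3,3)->(3,4)->EXIT | p4:escaped
Step 5: p0:escaped | p1:escaped | p2:(3,3)->(3,4)->EXIT | p3:escaped | p4:escaped
Exit steps: [2, 3, 5, 4, 3]
First to escape: p0 at step 2

Answer: 0 2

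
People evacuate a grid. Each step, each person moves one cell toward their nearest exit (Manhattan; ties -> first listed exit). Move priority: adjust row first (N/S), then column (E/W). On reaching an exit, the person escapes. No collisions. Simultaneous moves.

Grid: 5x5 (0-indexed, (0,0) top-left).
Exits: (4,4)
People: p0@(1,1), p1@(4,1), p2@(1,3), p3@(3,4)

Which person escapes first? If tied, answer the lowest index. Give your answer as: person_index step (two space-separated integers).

Answer: 3 1

Derivation:
Step 1: p0:(1,1)->(2,1) | p1:(4,1)->(4,2) | p2:(1,3)->(2,3) | p3:(3,4)->(4,4)->EXIT
Step 2: p0:(2,1)->(3,1) | p1:(4,2)->(4,3) | p2:(2,3)->(3,3) | p3:escaped
Step 3: p0:(3,1)->(4,1) | p1:(4,3)->(4,4)->EXIT | p2:(3,3)->(4,3) | p3:escaped
Step 4: p0:(4,1)->(4,2) | p1:escaped | p2:(4,3)->(4,4)->EXIT | p3:escaped
Step 5: p0:(4,2)->(4,3) | p1:escaped | p2:escaped | p3:escaped
Step 6: p0:(4,3)->(4,4)->EXIT | p1:escaped | p2:escaped | p3:escaped
Exit steps: [6, 3, 4, 1]
First to escape: p3 at step 1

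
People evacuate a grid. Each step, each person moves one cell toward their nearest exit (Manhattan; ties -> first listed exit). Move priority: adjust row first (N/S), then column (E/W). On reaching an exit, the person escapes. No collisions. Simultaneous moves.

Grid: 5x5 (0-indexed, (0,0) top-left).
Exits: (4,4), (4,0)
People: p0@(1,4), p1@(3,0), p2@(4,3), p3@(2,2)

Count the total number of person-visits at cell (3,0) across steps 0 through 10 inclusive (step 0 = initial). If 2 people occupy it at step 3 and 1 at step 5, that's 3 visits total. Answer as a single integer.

Answer: 1

Derivation:
Step 0: p0@(1,4) p1@(3,0) p2@(4,3) p3@(2,2) -> at (3,0): 1 [p1], cum=1
Step 1: p0@(2,4) p1@ESC p2@ESC p3@(3,2) -> at (3,0): 0 [-], cum=1
Step 2: p0@(3,4) p1@ESC p2@ESC p3@(4,2) -> at (3,0): 0 [-], cum=1
Step 3: p0@ESC p1@ESC p2@ESC p3@(4,3) -> at (3,0): 0 [-], cum=1
Step 4: p0@ESC p1@ESC p2@ESC p3@ESC -> at (3,0): 0 [-], cum=1
Total visits = 1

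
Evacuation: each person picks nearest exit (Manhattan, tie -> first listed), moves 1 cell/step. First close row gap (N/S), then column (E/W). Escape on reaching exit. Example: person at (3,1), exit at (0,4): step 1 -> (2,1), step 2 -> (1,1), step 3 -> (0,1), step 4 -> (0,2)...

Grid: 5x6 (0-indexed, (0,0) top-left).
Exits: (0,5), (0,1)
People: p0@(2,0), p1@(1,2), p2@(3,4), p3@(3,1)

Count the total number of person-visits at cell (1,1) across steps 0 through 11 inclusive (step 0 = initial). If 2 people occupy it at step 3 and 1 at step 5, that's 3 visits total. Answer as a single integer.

Step 0: p0@(2,0) p1@(1,2) p2@(3,4) p3@(3,1) -> at (1,1): 0 [-], cum=0
Step 1: p0@(1,0) p1@(0,2) p2@(2,4) p3@(2,1) -> at (1,1): 0 [-], cum=0
Step 2: p0@(0,0) p1@ESC p2@(1,4) p3@(1,1) -> at (1,1): 1 [p3], cum=1
Step 3: p0@ESC p1@ESC p2@(0,4) p3@ESC -> at (1,1): 0 [-], cum=1
Step 4: p0@ESC p1@ESC p2@ESC p3@ESC -> at (1,1): 0 [-], cum=1
Total visits = 1

Answer: 1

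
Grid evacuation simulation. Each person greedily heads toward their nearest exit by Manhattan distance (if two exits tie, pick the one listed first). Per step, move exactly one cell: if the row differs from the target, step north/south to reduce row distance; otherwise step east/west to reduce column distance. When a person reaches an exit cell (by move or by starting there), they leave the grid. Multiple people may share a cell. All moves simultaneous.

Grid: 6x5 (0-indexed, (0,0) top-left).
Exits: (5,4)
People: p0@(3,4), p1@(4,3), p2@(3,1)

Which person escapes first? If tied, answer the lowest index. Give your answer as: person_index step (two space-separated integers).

Answer: 0 2

Derivation:
Step 1: p0:(3,4)->(4,4) | p1:(4,3)->(5,3) | p2:(3,1)->(4,1)
Step 2: p0:(4,4)->(5,4)->EXIT | p1:(5,3)->(5,4)->EXIT | p2:(4,1)->(5,1)
Step 3: p0:escaped | p1:escaped | p2:(5,1)->(5,2)
Step 4: p0:escaped | p1:escaped | p2:(5,2)->(5,3)
Step 5: p0:escaped | p1:escaped | p2:(5,3)->(5,4)->EXIT
Exit steps: [2, 2, 5]
First to escape: p0 at step 2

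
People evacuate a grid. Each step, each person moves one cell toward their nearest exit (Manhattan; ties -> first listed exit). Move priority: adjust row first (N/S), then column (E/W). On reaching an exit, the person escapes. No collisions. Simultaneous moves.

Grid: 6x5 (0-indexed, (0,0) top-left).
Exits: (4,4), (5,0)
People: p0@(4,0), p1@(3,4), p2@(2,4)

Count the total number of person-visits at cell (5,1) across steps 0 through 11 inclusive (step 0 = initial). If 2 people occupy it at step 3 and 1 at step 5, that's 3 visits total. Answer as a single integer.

Step 0: p0@(4,0) p1@(3,4) p2@(2,4) -> at (5,1): 0 [-], cum=0
Step 1: p0@ESC p1@ESC p2@(3,4) -> at (5,1): 0 [-], cum=0
Step 2: p0@ESC p1@ESC p2@ESC -> at (5,1): 0 [-], cum=0
Total visits = 0

Answer: 0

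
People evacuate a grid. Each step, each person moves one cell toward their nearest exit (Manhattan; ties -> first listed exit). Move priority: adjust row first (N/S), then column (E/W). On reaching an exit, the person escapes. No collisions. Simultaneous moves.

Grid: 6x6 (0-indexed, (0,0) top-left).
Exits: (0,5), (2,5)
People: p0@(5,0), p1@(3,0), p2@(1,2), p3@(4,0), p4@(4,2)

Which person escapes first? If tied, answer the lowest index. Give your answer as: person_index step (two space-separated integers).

Step 1: p0:(5,0)->(4,0) | p1:(3,0)->(2,0) | p2:(1,2)->(0,2) | p3:(4,0)->(3,0) | p4:(4,2)->(3,2)
Step 2: p0:(4,0)->(3,0) | p1:(2,0)->(2,1) | p2:(0,2)->(0,3) | p3:(3,0)->(2,0) | p4:(3,2)->(2,2)
Step 3: p0:(3,0)->(2,0) | p1:(2,1)->(2,2) | p2:(0,3)->(0,4) | p3:(2,0)->(2,1) | p4:(2,2)->(2,3)
Step 4: p0:(2,0)->(2,1) | p1:(2,2)->(2,3) | p2:(0,4)->(0,5)->EXIT | p3:(2,1)->(2,2) | p4:(2,3)->(2,4)
Step 5: p0:(2,1)->(2,2) | p1:(2,3)->(2,4) | p2:escaped | p3:(2,2)->(2,3) | p4:(2,4)->(2,5)->EXIT
Step 6: p0:(2,2)->(2,3) | p1:(2,4)->(2,5)->EXIT | p2:escaped | p3:(2,3)->(2,4) | p4:escaped
Step 7: p0:(2,3)->(2,4) | p1:escaped | p2:escaped | p3:(2,4)->(2,5)->EXIT | p4:escaped
Step 8: p0:(2,4)->(2,5)->EXIT | p1:escaped | p2:escaped | p3:escaped | p4:escaped
Exit steps: [8, 6, 4, 7, 5]
First to escape: p2 at step 4

Answer: 2 4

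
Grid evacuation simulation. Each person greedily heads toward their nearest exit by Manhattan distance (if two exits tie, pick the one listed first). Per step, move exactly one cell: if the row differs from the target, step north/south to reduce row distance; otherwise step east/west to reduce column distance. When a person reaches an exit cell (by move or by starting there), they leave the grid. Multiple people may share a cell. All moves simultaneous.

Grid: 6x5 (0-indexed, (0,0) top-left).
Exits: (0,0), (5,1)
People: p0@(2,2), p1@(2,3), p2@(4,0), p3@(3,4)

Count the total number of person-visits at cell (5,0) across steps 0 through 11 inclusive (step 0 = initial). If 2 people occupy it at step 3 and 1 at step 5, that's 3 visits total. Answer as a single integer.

Answer: 1

Derivation:
Step 0: p0@(2,2) p1@(2,3) p2@(4,0) p3@(3,4) -> at (5,0): 0 [-], cum=0
Step 1: p0@(1,2) p1@(1,3) p2@(5,0) p3@(4,4) -> at (5,0): 1 [p2], cum=1
Step 2: p0@(0,2) p1@(0,3) p2@ESC p3@(5,4) -> at (5,0): 0 [-], cum=1
Step 3: p0@(0,1) p1@(0,2) p2@ESC p3@(5,3) -> at (5,0): 0 [-], cum=1
Step 4: p0@ESC p1@(0,1) p2@ESC p3@(5,2) -> at (5,0): 0 [-], cum=1
Step 5: p0@ESC p1@ESC p2@ESC p3@ESC -> at (5,0): 0 [-], cum=1
Total visits = 1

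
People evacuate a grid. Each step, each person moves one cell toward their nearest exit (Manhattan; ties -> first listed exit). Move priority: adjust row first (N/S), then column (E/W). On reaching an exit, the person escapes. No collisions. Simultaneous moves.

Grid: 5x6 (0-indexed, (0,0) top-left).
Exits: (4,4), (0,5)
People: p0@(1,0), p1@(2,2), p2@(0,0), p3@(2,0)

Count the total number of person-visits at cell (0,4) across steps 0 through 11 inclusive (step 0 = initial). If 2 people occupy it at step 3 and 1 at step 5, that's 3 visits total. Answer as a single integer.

Answer: 2

Derivation:
Step 0: p0@(1,0) p1@(2,2) p2@(0,0) p3@(2,0) -> at (0,4): 0 [-], cum=0
Step 1: p0@(0,0) p1@(3,2) p2@(0,1) p3@(3,0) -> at (0,4): 0 [-], cum=0
Step 2: p0@(0,1) p1@(4,2) p2@(0,2) p3@(4,0) -> at (0,4): 0 [-], cum=0
Step 3: p0@(0,2) p1@(4,3) p2@(0,3) p3@(4,1) -> at (0,4): 0 [-], cum=0
Step 4: p0@(0,3) p1@ESC p2@(0,4) p3@(4,2) -> at (0,4): 1 [p2], cum=1
Step 5: p0@(0,4) p1@ESC p2@ESC p3@(4,3) -> at (0,4): 1 [p0], cum=2
Step 6: p0@ESC p1@ESC p2@ESC p3@ESC -> at (0,4): 0 [-], cum=2
Total visits = 2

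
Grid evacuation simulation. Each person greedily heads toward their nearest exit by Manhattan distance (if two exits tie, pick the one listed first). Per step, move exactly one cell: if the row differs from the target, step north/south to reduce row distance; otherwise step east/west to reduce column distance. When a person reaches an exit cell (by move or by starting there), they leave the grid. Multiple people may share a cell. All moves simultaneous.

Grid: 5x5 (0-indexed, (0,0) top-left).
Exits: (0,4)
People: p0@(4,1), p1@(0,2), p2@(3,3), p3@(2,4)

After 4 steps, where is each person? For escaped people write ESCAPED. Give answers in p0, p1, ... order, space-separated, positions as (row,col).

Step 1: p0:(4,1)->(3,1) | p1:(0,2)->(0,3) | p2:(3,3)->(2,3) | p3:(2,4)->(1,4)
Step 2: p0:(3,1)->(2,1) | p1:(0,3)->(0,4)->EXIT | p2:(2,3)->(1,3) | p3:(1,4)->(0,4)->EXIT
Step 3: p0:(2,1)->(1,1) | p1:escaped | p2:(1,3)->(0,3) | p3:escaped
Step 4: p0:(1,1)->(0,1) | p1:escaped | p2:(0,3)->(0,4)->EXIT | p3:escaped

(0,1) ESCAPED ESCAPED ESCAPED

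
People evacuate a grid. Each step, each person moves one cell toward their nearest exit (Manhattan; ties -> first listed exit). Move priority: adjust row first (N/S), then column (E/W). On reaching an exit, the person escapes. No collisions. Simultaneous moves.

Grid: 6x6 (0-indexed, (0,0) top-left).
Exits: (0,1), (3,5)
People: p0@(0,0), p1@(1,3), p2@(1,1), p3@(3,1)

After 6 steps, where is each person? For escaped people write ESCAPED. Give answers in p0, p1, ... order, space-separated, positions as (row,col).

Step 1: p0:(0,0)->(0,1)->EXIT | p1:(1,3)->(0,3) | p2:(1,1)->(0,1)->EXIT | p3:(3,1)->(2,1)
Step 2: p0:escaped | p1:(0,3)->(0,2) | p2:escaped | p3:(2,1)->(1,1)
Step 3: p0:escaped | p1:(0,2)->(0,1)->EXIT | p2:escaped | p3:(1,1)->(0,1)->EXIT

ESCAPED ESCAPED ESCAPED ESCAPED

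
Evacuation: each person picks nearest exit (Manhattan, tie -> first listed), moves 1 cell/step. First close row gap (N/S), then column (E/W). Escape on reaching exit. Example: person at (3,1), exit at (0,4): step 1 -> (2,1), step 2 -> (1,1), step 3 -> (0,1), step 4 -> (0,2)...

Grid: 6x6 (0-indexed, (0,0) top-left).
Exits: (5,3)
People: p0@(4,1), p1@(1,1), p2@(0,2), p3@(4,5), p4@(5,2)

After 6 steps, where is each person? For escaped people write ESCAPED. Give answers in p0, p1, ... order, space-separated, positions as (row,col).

Step 1: p0:(4,1)->(5,1) | p1:(1,1)->(2,1) | p2:(0,2)->(1,2) | p3:(4,5)->(5,5) | p4:(5,2)->(5,3)->EXIT
Step 2: p0:(5,1)->(5,2) | p1:(2,1)->(3,1) | p2:(1,2)->(2,2) | p3:(5,5)->(5,4) | p4:escaped
Step 3: p0:(5,2)->(5,3)->EXIT | p1:(3,1)->(4,1) | p2:(2,2)->(3,2) | p3:(5,4)->(5,3)->EXIT | p4:escaped
Step 4: p0:escaped | p1:(4,1)->(5,1) | p2:(3,2)->(4,2) | p3:escaped | p4:escaped
Step 5: p0:escaped | p1:(5,1)->(5,2) | p2:(4,2)->(5,2) | p3:escaped | p4:escaped
Step 6: p0:escaped | p1:(5,2)->(5,3)->EXIT | p2:(5,2)->(5,3)->EXIT | p3:escaped | p4:escaped

ESCAPED ESCAPED ESCAPED ESCAPED ESCAPED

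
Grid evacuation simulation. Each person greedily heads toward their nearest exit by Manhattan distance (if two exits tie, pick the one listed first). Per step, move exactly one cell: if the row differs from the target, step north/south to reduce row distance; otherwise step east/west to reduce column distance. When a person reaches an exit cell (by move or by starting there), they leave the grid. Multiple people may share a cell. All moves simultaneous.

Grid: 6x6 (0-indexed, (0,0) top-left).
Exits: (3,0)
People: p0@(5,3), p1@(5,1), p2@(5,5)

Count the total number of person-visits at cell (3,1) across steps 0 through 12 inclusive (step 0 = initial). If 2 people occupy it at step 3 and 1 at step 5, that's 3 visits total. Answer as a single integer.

Answer: 3

Derivation:
Step 0: p0@(5,3) p1@(5,1) p2@(5,5) -> at (3,1): 0 [-], cum=0
Step 1: p0@(4,3) p1@(4,1) p2@(4,5) -> at (3,1): 0 [-], cum=0
Step 2: p0@(3,3) p1@(3,1) p2@(3,5) -> at (3,1): 1 [p1], cum=1
Step 3: p0@(3,2) p1@ESC p2@(3,4) -> at (3,1): 0 [-], cum=1
Step 4: p0@(3,1) p1@ESC p2@(3,3) -> at (3,1): 1 [p0], cum=2
Step 5: p0@ESC p1@ESC p2@(3,2) -> at (3,1): 0 [-], cum=2
Step 6: p0@ESC p1@ESC p2@(3,1) -> at (3,1): 1 [p2], cum=3
Step 7: p0@ESC p1@ESC p2@ESC -> at (3,1): 0 [-], cum=3
Total visits = 3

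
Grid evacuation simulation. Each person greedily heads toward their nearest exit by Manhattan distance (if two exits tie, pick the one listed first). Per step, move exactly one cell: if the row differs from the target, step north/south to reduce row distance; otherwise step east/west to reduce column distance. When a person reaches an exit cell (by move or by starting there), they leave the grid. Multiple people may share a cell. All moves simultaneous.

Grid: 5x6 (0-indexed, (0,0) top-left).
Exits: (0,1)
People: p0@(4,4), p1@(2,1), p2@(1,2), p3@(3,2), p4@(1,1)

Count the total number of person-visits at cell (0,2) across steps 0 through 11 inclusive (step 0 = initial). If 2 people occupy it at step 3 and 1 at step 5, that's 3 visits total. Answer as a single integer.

Answer: 3

Derivation:
Step 0: p0@(4,4) p1@(2,1) p2@(1,2) p3@(3,2) p4@(1,1) -> at (0,2): 0 [-], cum=0
Step 1: p0@(3,4) p1@(1,1) p2@(0,2) p3@(2,2) p4@ESC -> at (0,2): 1 [p2], cum=1
Step 2: p0@(2,4) p1@ESC p2@ESC p3@(1,2) p4@ESC -> at (0,2): 0 [-], cum=1
Step 3: p0@(1,4) p1@ESC p2@ESC p3@(0,2) p4@ESC -> at (0,2): 1 [p3], cum=2
Step 4: p0@(0,4) p1@ESC p2@ESC p3@ESC p4@ESC -> at (0,2): 0 [-], cum=2
Step 5: p0@(0,3) p1@ESC p2@ESC p3@ESC p4@ESC -> at (0,2): 0 [-], cum=2
Step 6: p0@(0,2) p1@ESC p2@ESC p3@ESC p4@ESC -> at (0,2): 1 [p0], cum=3
Step 7: p0@ESC p1@ESC p2@ESC p3@ESC p4@ESC -> at (0,2): 0 [-], cum=3
Total visits = 3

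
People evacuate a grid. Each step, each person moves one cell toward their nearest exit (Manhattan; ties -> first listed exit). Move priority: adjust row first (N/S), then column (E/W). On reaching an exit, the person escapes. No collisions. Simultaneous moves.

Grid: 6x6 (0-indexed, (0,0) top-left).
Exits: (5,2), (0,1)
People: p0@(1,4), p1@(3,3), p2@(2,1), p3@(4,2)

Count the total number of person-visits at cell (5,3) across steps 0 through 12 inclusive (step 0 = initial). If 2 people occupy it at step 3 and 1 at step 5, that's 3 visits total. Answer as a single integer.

Answer: 1

Derivation:
Step 0: p0@(1,4) p1@(3,3) p2@(2,1) p3@(4,2) -> at (5,3): 0 [-], cum=0
Step 1: p0@(0,4) p1@(4,3) p2@(1,1) p3@ESC -> at (5,3): 0 [-], cum=0
Step 2: p0@(0,3) p1@(5,3) p2@ESC p3@ESC -> at (5,3): 1 [p1], cum=1
Step 3: p0@(0,2) p1@ESC p2@ESC p3@ESC -> at (5,3): 0 [-], cum=1
Step 4: p0@ESC p1@ESC p2@ESC p3@ESC -> at (5,3): 0 [-], cum=1
Total visits = 1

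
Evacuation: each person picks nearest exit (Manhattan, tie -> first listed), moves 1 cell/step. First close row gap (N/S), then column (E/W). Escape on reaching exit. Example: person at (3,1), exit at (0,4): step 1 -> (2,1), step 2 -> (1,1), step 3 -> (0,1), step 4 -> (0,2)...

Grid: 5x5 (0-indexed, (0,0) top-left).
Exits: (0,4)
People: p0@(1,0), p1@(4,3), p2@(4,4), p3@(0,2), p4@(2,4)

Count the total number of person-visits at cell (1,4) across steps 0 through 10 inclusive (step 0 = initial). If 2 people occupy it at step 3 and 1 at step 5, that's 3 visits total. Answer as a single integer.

Answer: 2

Derivation:
Step 0: p0@(1,0) p1@(4,3) p2@(4,4) p3@(0,2) p4@(2,4) -> at (1,4): 0 [-], cum=0
Step 1: p0@(0,0) p1@(3,3) p2@(3,4) p3@(0,3) p4@(1,4) -> at (1,4): 1 [p4], cum=1
Step 2: p0@(0,1) p1@(2,3) p2@(2,4) p3@ESC p4@ESC -> at (1,4): 0 [-], cum=1
Step 3: p0@(0,2) p1@(1,3) p2@(1,4) p3@ESC p4@ESC -> at (1,4): 1 [p2], cum=2
Step 4: p0@(0,3) p1@(0,3) p2@ESC p3@ESC p4@ESC -> at (1,4): 0 [-], cum=2
Step 5: p0@ESC p1@ESC p2@ESC p3@ESC p4@ESC -> at (1,4): 0 [-], cum=2
Total visits = 2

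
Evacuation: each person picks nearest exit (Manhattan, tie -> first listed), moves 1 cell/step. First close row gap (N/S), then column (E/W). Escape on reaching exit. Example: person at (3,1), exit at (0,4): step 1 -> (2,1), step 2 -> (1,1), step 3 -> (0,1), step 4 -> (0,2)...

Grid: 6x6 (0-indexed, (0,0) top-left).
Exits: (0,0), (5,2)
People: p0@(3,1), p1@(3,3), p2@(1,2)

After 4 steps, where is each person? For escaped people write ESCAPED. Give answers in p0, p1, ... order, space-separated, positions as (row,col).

Step 1: p0:(3,1)->(4,1) | p1:(3,3)->(4,3) | p2:(1,2)->(0,2)
Step 2: p0:(4,1)->(5,1) | p1:(4,3)->(5,3) | p2:(0,2)->(0,1)
Step 3: p0:(5,1)->(5,2)->EXIT | p1:(5,3)->(5,2)->EXIT | p2:(0,1)->(0,0)->EXIT

ESCAPED ESCAPED ESCAPED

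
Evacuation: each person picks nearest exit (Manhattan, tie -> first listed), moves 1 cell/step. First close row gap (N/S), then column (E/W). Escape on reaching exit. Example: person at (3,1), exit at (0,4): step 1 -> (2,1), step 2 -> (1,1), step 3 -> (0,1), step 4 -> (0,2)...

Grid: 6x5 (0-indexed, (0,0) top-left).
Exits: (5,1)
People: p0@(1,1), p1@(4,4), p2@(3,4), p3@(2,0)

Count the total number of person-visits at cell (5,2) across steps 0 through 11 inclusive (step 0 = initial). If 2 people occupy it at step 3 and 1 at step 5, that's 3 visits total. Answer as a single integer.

Step 0: p0@(1,1) p1@(4,4) p2@(3,4) p3@(2,0) -> at (5,2): 0 [-], cum=0
Step 1: p0@(2,1) p1@(5,4) p2@(4,4) p3@(3,0) -> at (5,2): 0 [-], cum=0
Step 2: p0@(3,1) p1@(5,3) p2@(5,4) p3@(4,0) -> at (5,2): 0 [-], cum=0
Step 3: p0@(4,1) p1@(5,2) p2@(5,3) p3@(5,0) -> at (5,2): 1 [p1], cum=1
Step 4: p0@ESC p1@ESC p2@(5,2) p3@ESC -> at (5,2): 1 [p2], cum=2
Step 5: p0@ESC p1@ESC p2@ESC p3@ESC -> at (5,2): 0 [-], cum=2
Total visits = 2

Answer: 2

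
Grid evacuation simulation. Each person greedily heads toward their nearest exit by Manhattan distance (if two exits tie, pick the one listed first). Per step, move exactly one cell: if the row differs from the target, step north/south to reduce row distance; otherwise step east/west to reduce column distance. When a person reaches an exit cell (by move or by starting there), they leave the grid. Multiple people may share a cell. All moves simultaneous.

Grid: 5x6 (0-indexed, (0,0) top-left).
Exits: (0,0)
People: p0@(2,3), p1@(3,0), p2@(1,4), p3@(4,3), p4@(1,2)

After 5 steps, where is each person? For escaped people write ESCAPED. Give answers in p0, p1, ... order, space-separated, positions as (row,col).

Step 1: p0:(2,3)->(1,3) | p1:(3,0)->(2,0) | p2:(1,4)->(0,4) | p3:(4,3)->(3,3) | p4:(1,2)->(0,2)
Step 2: p0:(1,3)->(0,3) | p1:(2,0)->(1,0) | p2:(0,4)->(0,3) | p3:(3,3)->(2,3) | p4:(0,2)->(0,1)
Step 3: p0:(0,3)->(0,2) | p1:(1,0)->(0,0)->EXIT | p2:(0,3)->(0,2) | p3:(2,3)->(1,3) | p4:(0,1)->(0,0)->EXIT
Step 4: p0:(0,2)->(0,1) | p1:escaped | p2:(0,2)->(0,1) | p3:(1,3)->(0,3) | p4:escaped
Step 5: p0:(0,1)->(0,0)->EXIT | p1:escaped | p2:(0,1)->(0,0)->EXIT | p3:(0,3)->(0,2) | p4:escaped

ESCAPED ESCAPED ESCAPED (0,2) ESCAPED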